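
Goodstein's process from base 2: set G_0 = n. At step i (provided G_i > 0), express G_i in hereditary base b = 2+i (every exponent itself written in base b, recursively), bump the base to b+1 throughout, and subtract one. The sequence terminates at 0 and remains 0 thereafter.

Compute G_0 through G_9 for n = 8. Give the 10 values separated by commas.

8, 80, 553, 6310, 93395, 1647195, 33554571, 774841151, 20000000211, 570623341475

[0] 8 ≡ 2^(2 + 1) (base 2). Lift 3: 81. −1: 80.
[1] 80 ≡ 2·3^3 + 2·3^2 + 2·3 + 2 (base 3). Lift 4: 554. −1: 553.
[2] 553 ≡ 2·4^4 + 2·4^2 + 2·4 + 1 (base 4). Lift 5: 6311. −1: 6310.
[3] 6310 ≡ 2·5^5 + 2·5^2 + 2·5 (base 5). Lift 6: 93396. −1: 93395.
[4] 93395 ≡ 2·6^6 + 2·6^2 + 6 + 5 (base 6). Lift 7: 1647196. −1: 1647195.
[5] 1647195 ≡ 2·7^7 + 2·7^2 + 7 + 4 (base 7). Lift 8: 33554572. −1: 33554571.
[6] 33554571 ≡ 2·8^8 + 2·8^2 + 8 + 3 (base 8). Lift 9: 774841152. −1: 774841151.
[7] 774841151 ≡ 2·9^9 + 2·9^2 + 9 + 2 (base 9). Lift 10: 20000000212. −1: 20000000211.
[8] 20000000211 ≡ 2·10^10 + 2·10^2 + 10 + 1 (base 10). Lift 11: 570623341476. −1: 570623341475.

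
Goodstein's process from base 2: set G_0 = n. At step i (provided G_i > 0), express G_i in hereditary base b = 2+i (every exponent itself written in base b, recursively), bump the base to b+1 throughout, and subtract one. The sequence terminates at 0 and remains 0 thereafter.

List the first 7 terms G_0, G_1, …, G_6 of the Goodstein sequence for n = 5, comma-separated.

5, 27, 255, 467, 775, 1197, 1751

base 2: 5 = 2^2 + 1; at 3: 3^3 + 1 = 28; next = 27
base 3: 27 = 3^3; at 4: 4^4 = 256; next = 255
base 4: 255 = 3·4^3 + 3·4^2 + 3·4 + 3; at 5: 3·5^3 + 3·5^2 + 3·5 + 3 = 468; next = 467
base 5: 467 = 3·5^3 + 3·5^2 + 3·5 + 2; at 6: 3·6^3 + 3·6^2 + 3·6 + 2 = 776; next = 775
base 6: 775 = 3·6^3 + 3·6^2 + 3·6 + 1; at 7: 3·7^3 + 3·7^2 + 3·7 + 1 = 1198; next = 1197
base 7: 1197 = 3·7^3 + 3·7^2 + 3·7; at 8: 3·8^3 + 3·8^2 + 3·8 = 1752; next = 1751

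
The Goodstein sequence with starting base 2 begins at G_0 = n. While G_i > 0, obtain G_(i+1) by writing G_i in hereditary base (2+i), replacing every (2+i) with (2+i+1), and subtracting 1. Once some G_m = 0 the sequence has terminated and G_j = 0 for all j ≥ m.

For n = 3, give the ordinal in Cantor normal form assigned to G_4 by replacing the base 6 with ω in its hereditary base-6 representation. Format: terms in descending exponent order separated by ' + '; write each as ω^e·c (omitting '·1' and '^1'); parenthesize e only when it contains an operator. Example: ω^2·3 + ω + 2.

G_0=3  [base 2] 2 + 1  →[2↦3]→  3 + 1 = 4  −1 ⇒ G_1=3
G_1=3  [base 3] 3  →[3↦4]→  4 = 4  −1 ⇒ G_2=3
G_2=3  [base 4] 3  →[4↦5]→  3 = 3  −1 ⇒ G_3=2
G_3=2  [base 5] 2  →[5↦6]→  2 = 2  −1 ⇒ G_4=1
G_4=1  [base 6] 1  →[6↦7]→  1 = 1  −1 ⇒ G_5=0

1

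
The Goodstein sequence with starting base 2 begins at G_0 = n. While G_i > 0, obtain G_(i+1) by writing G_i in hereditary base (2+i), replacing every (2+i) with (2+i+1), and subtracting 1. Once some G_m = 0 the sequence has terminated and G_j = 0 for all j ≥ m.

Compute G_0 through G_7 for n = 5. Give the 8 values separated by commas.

step 0: 5 = 2^2 + 1; sub 3 for 2: 3^3 + 1; = 28; G_1 = 28−1 = 27
step 1: 27 = 3^3; sub 4 for 3: 4^4; = 256; G_2 = 256−1 = 255
step 2: 255 = 3·4^3 + 3·4^2 + 3·4 + 3; sub 5 for 4: 3·5^3 + 3·5^2 + 3·5 + 3; = 468; G_3 = 468−1 = 467
step 3: 467 = 3·5^3 + 3·5^2 + 3·5 + 2; sub 6 for 5: 3·6^3 + 3·6^2 + 3·6 + 2; = 776; G_4 = 776−1 = 775
step 4: 775 = 3·6^3 + 3·6^2 + 3·6 + 1; sub 7 for 6: 3·7^3 + 3·7^2 + 3·7 + 1; = 1198; G_5 = 1198−1 = 1197
step 5: 1197 = 3·7^3 + 3·7^2 + 3·7; sub 8 for 7: 3·8^3 + 3·8^2 + 3·8; = 1752; G_6 = 1752−1 = 1751
step 6: 1751 = 3·8^3 + 3·8^2 + 2·8 + 7; sub 9 for 8: 3·9^3 + 3·9^2 + 2·9 + 7; = 2455; G_7 = 2455−1 = 2454

5, 27, 255, 467, 775, 1197, 1751, 2454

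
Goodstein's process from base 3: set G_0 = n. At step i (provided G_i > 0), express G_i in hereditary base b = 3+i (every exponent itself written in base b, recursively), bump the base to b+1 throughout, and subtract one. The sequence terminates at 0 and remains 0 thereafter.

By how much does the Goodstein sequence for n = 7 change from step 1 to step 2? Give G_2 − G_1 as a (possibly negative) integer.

1

G_0=7  [base 3] 2·3 + 1  →[3↦4]→  2·4 + 1 = 9  −1 ⇒ G_1=8
G_1=8  [base 4] 2·4  →[4↦5]→  2·5 = 10  −1 ⇒ G_2=9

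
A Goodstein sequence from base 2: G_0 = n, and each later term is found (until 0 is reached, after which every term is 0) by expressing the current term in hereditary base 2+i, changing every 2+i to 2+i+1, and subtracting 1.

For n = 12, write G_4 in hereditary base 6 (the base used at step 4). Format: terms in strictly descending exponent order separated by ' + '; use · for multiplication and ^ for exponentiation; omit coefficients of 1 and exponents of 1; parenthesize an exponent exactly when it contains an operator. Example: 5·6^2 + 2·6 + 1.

6^(6 + 1) + 2·6^2 + 6 + 5

G_0=12  [base 2] 2^(2 + 1) + 2^2  →[2↦3]→  3^(3 + 1) + 3^3 = 108  −1 ⇒ G_1=107
G_1=107  [base 3] 3^(3 + 1) + 2·3^2 + 2·3 + 2  →[3↦4]→  4^(4 + 1) + 2·4^2 + 2·4 + 2 = 1066  −1 ⇒ G_2=1065
G_2=1065  [base 4] 4^(4 + 1) + 2·4^2 + 2·4 + 1  →[4↦5]→  5^(5 + 1) + 2·5^2 + 2·5 + 1 = 15686  −1 ⇒ G_3=15685
G_3=15685  [base 5] 5^(5 + 1) + 2·5^2 + 2·5  →[5↦6]→  6^(6 + 1) + 2·6^2 + 2·6 = 280020  −1 ⇒ G_4=280019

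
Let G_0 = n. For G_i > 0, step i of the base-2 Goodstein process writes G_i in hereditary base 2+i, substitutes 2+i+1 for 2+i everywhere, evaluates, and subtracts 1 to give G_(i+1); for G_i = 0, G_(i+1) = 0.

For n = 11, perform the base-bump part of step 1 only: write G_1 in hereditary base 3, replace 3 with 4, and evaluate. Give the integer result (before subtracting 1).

1028

i=0: 11 = 2^(2 + 1) + 2 + 1 (b=2); 2→3: 3^(3 + 1) + 3 + 1 = 85; 85−1 = 84
i=1: 84 = 3^(3 + 1) + 3 (b=3); 3→4: 4^(4 + 1) + 4 = 1028; 1028−1 = 1027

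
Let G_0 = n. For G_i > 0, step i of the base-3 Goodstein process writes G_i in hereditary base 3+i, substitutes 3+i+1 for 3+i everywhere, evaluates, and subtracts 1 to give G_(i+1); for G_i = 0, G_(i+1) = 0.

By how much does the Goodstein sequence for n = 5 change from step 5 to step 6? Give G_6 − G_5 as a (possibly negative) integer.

G_0 = 5. HB_3(5) = 3 + 2. Bump = 6. G_1 = 5.
G_1 = 5. HB_4(5) = 4 + 1. Bump = 6. G_2 = 5.
G_2 = 5. HB_5(5) = 5. Bump = 6. G_3 = 5.
G_3 = 5. HB_6(5) = 5. Bump = 5. G_4 = 4.
G_4 = 4. HB_7(4) = 4. Bump = 4. G_5 = 3.
G_5 = 3. HB_8(3) = 3. Bump = 3. G_6 = 2.

-1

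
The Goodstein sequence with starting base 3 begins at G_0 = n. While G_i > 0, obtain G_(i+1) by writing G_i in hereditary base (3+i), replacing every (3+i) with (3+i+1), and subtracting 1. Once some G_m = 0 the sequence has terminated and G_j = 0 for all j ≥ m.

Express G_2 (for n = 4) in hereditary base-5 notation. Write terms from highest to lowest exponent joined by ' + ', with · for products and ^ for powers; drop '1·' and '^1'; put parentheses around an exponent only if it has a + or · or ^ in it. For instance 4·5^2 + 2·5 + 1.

4

base 3: 4 = 3 + 1; at 4: 4 + 1 = 5; next = 4
base 4: 4 = 4; at 5: 5 = 5; next = 4
base 5: 4 = 4; at 6: 4 = 4; next = 3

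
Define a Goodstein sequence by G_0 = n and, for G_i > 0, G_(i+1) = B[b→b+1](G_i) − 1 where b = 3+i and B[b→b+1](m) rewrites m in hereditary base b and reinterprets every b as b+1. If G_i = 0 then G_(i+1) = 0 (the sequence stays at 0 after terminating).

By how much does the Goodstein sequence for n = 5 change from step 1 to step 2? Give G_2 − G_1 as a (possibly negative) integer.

base 3: 5 = 3 + 2; at 4: 4 + 2 = 6; next = 5
base 4: 5 = 4 + 1; at 5: 5 + 1 = 6; next = 5

0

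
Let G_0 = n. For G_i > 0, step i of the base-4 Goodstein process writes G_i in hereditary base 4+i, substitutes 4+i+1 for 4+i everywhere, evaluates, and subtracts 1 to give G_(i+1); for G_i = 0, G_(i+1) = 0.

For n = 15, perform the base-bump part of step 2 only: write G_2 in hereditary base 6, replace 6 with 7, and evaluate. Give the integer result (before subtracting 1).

22

[0] 15 ≡ 3·4 + 3 (base 4). Lift 5: 18. −1: 17.
[1] 17 ≡ 3·5 + 2 (base 5). Lift 6: 20. −1: 19.
[2] 19 ≡ 3·6 + 1 (base 6). Lift 7: 22. −1: 21.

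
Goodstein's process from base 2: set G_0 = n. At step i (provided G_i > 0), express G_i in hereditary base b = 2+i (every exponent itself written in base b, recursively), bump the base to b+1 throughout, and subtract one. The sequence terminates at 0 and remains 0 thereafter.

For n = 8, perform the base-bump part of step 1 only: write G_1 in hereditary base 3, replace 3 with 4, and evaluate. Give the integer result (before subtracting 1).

554

[0] 8 ≡ 2^(2 + 1) (base 2). Lift 3: 81. −1: 80.
[1] 80 ≡ 2·3^3 + 2·3^2 + 2·3 + 2 (base 3). Lift 4: 554. −1: 553.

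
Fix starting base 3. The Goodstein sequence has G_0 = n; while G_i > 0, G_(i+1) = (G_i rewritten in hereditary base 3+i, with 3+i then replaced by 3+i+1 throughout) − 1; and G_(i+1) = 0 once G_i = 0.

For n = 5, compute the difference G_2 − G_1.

0

G_0=5  [base 3] 3 + 2  →[3↦4]→  4 + 2 = 6  −1 ⇒ G_1=5
G_1=5  [base 4] 4 + 1  →[4↦5]→  5 + 1 = 6  −1 ⇒ G_2=5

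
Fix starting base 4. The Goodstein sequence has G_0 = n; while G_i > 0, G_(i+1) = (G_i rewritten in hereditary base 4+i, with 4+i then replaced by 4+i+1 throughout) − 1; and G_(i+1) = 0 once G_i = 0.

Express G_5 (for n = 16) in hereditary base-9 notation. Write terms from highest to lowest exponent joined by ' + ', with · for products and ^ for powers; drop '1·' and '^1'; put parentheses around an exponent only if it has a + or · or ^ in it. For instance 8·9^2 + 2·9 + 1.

4·9

(0) 16|_4 = 4^2 ↦ 5^2|_5 = 25 ⇒ 24
(1) 24|_5 = 4·5 + 4 ↦ 4·6 + 4|_6 = 28 ⇒ 27
(2) 27|_6 = 4·6 + 3 ↦ 4·7 + 3|_7 = 31 ⇒ 30
(3) 30|_7 = 4·7 + 2 ↦ 4·8 + 2|_8 = 34 ⇒ 33
(4) 33|_8 = 4·8 + 1 ↦ 4·9 + 1|_9 = 37 ⇒ 36
(5) 36|_9 = 4·9 ↦ 4·10|_10 = 40 ⇒ 39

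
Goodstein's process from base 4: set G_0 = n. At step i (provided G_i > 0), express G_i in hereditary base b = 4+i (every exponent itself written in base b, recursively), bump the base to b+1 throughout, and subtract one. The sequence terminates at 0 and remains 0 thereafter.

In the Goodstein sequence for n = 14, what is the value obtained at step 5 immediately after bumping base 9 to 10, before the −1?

24

(0) 14|_4 = 3·4 + 2 ↦ 3·5 + 2|_5 = 17 ⇒ 16
(1) 16|_5 = 3·5 + 1 ↦ 3·6 + 1|_6 = 19 ⇒ 18
(2) 18|_6 = 3·6 ↦ 3·7|_7 = 21 ⇒ 20
(3) 20|_7 = 2·7 + 6 ↦ 2·8 + 6|_8 = 22 ⇒ 21
(4) 21|_8 = 2·8 + 5 ↦ 2·9 + 5|_9 = 23 ⇒ 22
(5) 22|_9 = 2·9 + 4 ↦ 2·10 + 4|_10 = 24 ⇒ 23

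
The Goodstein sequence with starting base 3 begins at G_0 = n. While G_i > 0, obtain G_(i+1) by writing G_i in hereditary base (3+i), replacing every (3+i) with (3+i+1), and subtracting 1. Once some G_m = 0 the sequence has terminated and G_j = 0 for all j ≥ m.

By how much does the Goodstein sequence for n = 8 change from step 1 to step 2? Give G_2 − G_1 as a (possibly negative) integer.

1

base 3: 8 = 2·3 + 2; at 4: 2·4 + 2 = 10; next = 9
base 4: 9 = 2·4 + 1; at 5: 2·5 + 1 = 11; next = 10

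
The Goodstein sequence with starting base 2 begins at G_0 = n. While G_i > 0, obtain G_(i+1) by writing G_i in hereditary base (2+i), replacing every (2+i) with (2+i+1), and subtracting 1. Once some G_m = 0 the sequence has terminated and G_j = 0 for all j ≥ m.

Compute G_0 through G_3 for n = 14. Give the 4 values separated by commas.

14, 110, 1281, 18750

[0] 14 ≡ 2^(2 + 1) + 2^2 + 2 (base 2). Lift 3: 111. −1: 110.
[1] 110 ≡ 3^(3 + 1) + 3^3 + 2 (base 3). Lift 4: 1282. −1: 1281.
[2] 1281 ≡ 4^(4 + 1) + 4^4 + 1 (base 4). Lift 5: 18751. −1: 18750.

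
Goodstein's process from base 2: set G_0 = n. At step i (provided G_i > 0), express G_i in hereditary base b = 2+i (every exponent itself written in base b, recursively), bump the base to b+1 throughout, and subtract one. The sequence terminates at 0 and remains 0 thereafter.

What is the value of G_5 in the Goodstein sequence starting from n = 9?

base 2: 9 = 2^(2 + 1) + 1; at 3: 3^(3 + 1) + 1 = 82; next = 81
base 3: 81 = 3^(3 + 1); at 4: 4^(4 + 1) = 1024; next = 1023
base 4: 1023 = 3·4^4 + 3·4^3 + 3·4^2 + 3·4 + 3; at 5: 3·5^5 + 3·5^3 + 3·5^2 + 3·5 + 3 = 9843; next = 9842
base 5: 9842 = 3·5^5 + 3·5^3 + 3·5^2 + 3·5 + 2; at 6: 3·6^6 + 3·6^3 + 3·6^2 + 3·6 + 2 = 140744; next = 140743
base 6: 140743 = 3·6^6 + 3·6^3 + 3·6^2 + 3·6 + 1; at 7: 3·7^7 + 3·7^3 + 3·7^2 + 3·7 + 1 = 2471827; next = 2471826
base 7: 2471826 = 3·7^7 + 3·7^3 + 3·7^2 + 3·7; at 8: 3·8^8 + 3·8^3 + 3·8^2 + 3·8 = 50333400; next = 50333399

2471826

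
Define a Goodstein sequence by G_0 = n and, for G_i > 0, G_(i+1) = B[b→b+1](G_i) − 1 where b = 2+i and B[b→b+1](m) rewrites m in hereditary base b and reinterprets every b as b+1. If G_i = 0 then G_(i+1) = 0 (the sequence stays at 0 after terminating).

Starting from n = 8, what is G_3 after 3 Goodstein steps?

step 0: 8 = 2^(2 + 1); sub 3 for 2: 3^(3 + 1); = 81; G_1 = 81−1 = 80
step 1: 80 = 2·3^3 + 2·3^2 + 2·3 + 2; sub 4 for 3: 2·4^4 + 2·4^2 + 2·4 + 2; = 554; G_2 = 554−1 = 553
step 2: 553 = 2·4^4 + 2·4^2 + 2·4 + 1; sub 5 for 4: 2·5^5 + 2·5^2 + 2·5 + 1; = 6311; G_3 = 6311−1 = 6310

6310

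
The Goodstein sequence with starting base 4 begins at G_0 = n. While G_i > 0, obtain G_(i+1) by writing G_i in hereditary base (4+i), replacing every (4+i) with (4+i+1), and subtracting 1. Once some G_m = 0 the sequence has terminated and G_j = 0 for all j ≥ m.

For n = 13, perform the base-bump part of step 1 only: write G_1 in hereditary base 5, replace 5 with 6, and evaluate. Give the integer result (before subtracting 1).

18

[0] 13 ≡ 3·4 + 1 (base 4). Lift 5: 16. −1: 15.
[1] 15 ≡ 3·5 (base 5). Lift 6: 18. −1: 17.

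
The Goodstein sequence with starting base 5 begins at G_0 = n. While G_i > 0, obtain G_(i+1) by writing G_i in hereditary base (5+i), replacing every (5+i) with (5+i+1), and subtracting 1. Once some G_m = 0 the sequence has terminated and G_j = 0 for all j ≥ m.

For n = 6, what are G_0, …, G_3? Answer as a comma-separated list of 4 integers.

6, 6, 6, 5

6 —HB5→ 5 + 1 —bump→ 6 + 1 = 7 —(−1)→ 6
6 —HB6→ 6 —bump→ 7 = 7 —(−1)→ 6
6 —HB7→ 6 —bump→ 6 = 6 —(−1)→ 5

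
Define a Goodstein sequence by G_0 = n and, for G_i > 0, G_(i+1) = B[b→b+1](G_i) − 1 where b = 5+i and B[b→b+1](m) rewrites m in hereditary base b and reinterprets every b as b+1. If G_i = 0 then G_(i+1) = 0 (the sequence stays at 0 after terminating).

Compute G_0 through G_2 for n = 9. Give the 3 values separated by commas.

i=0: 9 = 5 + 4 (b=5); 5→6: 6 + 4 = 10; 10−1 = 9
i=1: 9 = 6 + 3 (b=6); 6→7: 7 + 3 = 10; 10−1 = 9

9, 9, 9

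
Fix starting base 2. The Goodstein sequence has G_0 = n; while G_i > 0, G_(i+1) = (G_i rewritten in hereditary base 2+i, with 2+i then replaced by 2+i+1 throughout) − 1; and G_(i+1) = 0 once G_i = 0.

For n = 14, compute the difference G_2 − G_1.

G_0 = 14. HB_2(14) = 2^(2 + 1) + 2^2 + 2. Bump = 111. G_1 = 110.
G_1 = 110. HB_3(110) = 3^(3 + 1) + 3^3 + 2. Bump = 1282. G_2 = 1281.

1171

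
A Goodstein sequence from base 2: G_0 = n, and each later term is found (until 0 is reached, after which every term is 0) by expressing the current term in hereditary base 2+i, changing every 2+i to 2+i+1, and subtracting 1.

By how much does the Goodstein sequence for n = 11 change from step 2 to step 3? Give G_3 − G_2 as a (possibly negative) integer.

14600

G_0 = 11. HB_2(11) = 2^(2 + 1) + 2 + 1. Bump = 85. G_1 = 84.
G_1 = 84. HB_3(84) = 3^(3 + 1) + 3. Bump = 1028. G_2 = 1027.
G_2 = 1027. HB_4(1027) = 4^(4 + 1) + 3. Bump = 15628. G_3 = 15627.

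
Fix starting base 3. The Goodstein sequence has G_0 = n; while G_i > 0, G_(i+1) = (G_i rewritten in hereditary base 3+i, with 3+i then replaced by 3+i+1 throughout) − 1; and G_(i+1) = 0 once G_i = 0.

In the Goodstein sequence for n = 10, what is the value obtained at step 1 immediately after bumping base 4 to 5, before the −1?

G_0 = 10. HB_3(10) = 3^2 + 1. Bump = 17. G_1 = 16.
G_1 = 16. HB_4(16) = 4^2. Bump = 25. G_2 = 24.

25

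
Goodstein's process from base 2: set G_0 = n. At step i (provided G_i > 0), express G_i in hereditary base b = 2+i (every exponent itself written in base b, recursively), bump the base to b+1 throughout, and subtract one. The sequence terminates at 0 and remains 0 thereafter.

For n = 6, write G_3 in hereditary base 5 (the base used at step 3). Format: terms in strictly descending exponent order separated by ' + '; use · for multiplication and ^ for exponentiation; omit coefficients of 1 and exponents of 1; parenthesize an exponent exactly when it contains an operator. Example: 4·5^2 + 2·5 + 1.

5^5

(0) 6|_2 = 2^2 + 2 ↦ 3^3 + 3|_3 = 30 ⇒ 29
(1) 29|_3 = 3^3 + 2 ↦ 4^4 + 2|_4 = 258 ⇒ 257
(2) 257|_4 = 4^4 + 1 ↦ 5^5 + 1|_5 = 3126 ⇒ 3125
(3) 3125|_5 = 5^5 ↦ 6^6|_6 = 46656 ⇒ 46655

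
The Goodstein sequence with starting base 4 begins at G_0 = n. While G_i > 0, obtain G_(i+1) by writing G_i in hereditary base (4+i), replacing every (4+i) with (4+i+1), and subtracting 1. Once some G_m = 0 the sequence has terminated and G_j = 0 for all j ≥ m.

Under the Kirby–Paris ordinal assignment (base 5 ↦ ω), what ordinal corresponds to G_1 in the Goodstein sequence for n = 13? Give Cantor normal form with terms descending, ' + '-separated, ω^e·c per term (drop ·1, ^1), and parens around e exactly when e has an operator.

ω·3

i=0: 13 = 3·4 + 1 (b=4); 4→5: 3·5 + 1 = 16; 16−1 = 15
i=1: 15 = 3·5 (b=5); 5→6: 3·6 = 18; 18−1 = 17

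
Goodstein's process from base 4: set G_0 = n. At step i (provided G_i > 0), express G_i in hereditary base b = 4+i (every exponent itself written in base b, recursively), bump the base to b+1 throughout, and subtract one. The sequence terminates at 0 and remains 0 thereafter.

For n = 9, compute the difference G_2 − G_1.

step 0: 9 = 2·4 + 1; sub 5 for 4: 2·5 + 1; = 11; G_1 = 11−1 = 10
step 1: 10 = 2·5; sub 6 for 5: 2·6; = 12; G_2 = 12−1 = 11

1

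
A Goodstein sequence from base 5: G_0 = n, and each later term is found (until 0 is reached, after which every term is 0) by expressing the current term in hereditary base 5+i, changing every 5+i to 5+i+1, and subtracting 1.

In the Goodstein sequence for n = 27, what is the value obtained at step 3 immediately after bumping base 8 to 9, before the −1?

70

step 0: 27 = 5^2 + 2; sub 6 for 5: 6^2 + 2; = 38; G_1 = 38−1 = 37
step 1: 37 = 6^2 + 1; sub 7 for 6: 7^2 + 1; = 50; G_2 = 50−1 = 49
step 2: 49 = 7^2; sub 8 for 7: 8^2; = 64; G_3 = 64−1 = 63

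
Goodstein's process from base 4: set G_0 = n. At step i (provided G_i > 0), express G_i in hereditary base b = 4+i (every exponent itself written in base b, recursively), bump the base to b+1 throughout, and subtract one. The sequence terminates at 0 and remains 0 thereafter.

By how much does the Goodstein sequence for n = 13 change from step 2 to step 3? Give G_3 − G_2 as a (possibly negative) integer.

base 4: 13 = 3·4 + 1; at 5: 3·5 + 1 = 16; next = 15
base 5: 15 = 3·5; at 6: 3·6 = 18; next = 17
base 6: 17 = 2·6 + 5; at 7: 2·7 + 5 = 19; next = 18

1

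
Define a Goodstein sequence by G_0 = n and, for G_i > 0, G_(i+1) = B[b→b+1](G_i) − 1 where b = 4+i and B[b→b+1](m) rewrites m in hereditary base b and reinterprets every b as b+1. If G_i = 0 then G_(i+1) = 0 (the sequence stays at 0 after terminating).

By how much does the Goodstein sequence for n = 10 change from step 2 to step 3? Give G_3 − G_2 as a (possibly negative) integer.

1

G_0=10  [base 4] 2·4 + 2  →[4↦5]→  2·5 + 2 = 12  −1 ⇒ G_1=11
G_1=11  [base 5] 2·5 + 1  →[5↦6]→  2·6 + 1 = 13  −1 ⇒ G_2=12
G_2=12  [base 6] 2·6  →[6↦7]→  2·7 = 14  −1 ⇒ G_3=13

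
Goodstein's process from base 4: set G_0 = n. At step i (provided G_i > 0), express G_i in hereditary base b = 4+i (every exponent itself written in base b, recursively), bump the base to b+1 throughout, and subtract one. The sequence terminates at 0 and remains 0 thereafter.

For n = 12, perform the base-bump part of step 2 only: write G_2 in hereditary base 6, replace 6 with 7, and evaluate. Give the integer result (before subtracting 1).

12 —HB4→ 3·4 —bump→ 3·5 = 15 —(−1)→ 14
14 —HB5→ 2·5 + 4 —bump→ 2·6 + 4 = 16 —(−1)→ 15
15 —HB6→ 2·6 + 3 —bump→ 2·7 + 3 = 17 —(−1)→ 16

17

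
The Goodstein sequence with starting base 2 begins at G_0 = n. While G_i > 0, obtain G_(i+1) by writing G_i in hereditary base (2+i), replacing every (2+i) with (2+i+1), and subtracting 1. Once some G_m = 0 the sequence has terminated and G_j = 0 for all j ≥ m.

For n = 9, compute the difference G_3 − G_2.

9 —HB2→ 2^(2 + 1) + 1 —bump→ 3^(3 + 1) + 1 = 82 —(−1)→ 81
81 —HB3→ 3^(3 + 1) —bump→ 4^(4 + 1) = 1024 —(−1)→ 1023
1023 —HB4→ 3·4^4 + 3·4^3 + 3·4^2 + 3·4 + 3 —bump→ 3·5^5 + 3·5^3 + 3·5^2 + 3·5 + 3 = 9843 —(−1)→ 9842

8819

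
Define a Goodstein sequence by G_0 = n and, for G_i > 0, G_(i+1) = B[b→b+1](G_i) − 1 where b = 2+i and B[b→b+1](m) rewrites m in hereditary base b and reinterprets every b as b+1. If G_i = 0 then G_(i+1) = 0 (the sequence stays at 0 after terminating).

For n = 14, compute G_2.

1281

G_0=14  [base 2] 2^(2 + 1) + 2^2 + 2  →[2↦3]→  3^(3 + 1) + 3^3 + 3 = 111  −1 ⇒ G_1=110
G_1=110  [base 3] 3^(3 + 1) + 3^3 + 2  →[3↦4]→  4^(4 + 1) + 4^4 + 2 = 1282  −1 ⇒ G_2=1281
G_2=1281  [base 4] 4^(4 + 1) + 4^4 + 1  →[4↦5]→  5^(5 + 1) + 5^5 + 1 = 18751  −1 ⇒ G_3=18750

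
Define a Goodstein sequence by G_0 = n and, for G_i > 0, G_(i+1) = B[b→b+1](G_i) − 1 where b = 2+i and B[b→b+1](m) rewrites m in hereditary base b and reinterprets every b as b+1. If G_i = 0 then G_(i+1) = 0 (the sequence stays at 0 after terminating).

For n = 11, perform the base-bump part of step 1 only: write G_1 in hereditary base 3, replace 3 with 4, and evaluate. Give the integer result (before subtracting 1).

1028

i=0: 11 = 2^(2 + 1) + 2 + 1 (b=2); 2→3: 3^(3 + 1) + 3 + 1 = 85; 85−1 = 84
i=1: 84 = 3^(3 + 1) + 3 (b=3); 3→4: 4^(4 + 1) + 4 = 1028; 1028−1 = 1027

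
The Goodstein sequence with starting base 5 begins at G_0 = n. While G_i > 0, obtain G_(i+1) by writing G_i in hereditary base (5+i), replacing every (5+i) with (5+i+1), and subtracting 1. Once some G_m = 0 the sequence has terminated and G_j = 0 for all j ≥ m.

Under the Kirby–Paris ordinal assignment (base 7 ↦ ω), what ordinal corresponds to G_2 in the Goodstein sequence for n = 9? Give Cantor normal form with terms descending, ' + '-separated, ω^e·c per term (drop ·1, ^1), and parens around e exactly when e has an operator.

ω + 2

(0) 9|_5 = 5 + 4 ↦ 6 + 4|_6 = 10 ⇒ 9
(1) 9|_6 = 6 + 3 ↦ 7 + 3|_7 = 10 ⇒ 9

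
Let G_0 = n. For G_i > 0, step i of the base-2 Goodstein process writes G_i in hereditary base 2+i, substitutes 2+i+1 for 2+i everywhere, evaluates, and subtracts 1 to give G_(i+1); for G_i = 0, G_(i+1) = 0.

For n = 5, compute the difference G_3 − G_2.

212

G_0 = 5. HB_2(5) = 2^2 + 1. Bump = 28. G_1 = 27.
G_1 = 27. HB_3(27) = 3^3. Bump = 256. G_2 = 255.
G_2 = 255. HB_4(255) = 3·4^3 + 3·4^2 + 3·4 + 3. Bump = 468. G_3 = 467.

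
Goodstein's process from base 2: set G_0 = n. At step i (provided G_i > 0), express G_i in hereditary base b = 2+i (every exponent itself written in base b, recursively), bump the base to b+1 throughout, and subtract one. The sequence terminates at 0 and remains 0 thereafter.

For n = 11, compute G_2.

1027

i=0: 11 = 2^(2 + 1) + 2 + 1 (b=2); 2→3: 3^(3 + 1) + 3 + 1 = 85; 85−1 = 84
i=1: 84 = 3^(3 + 1) + 3 (b=3); 3→4: 4^(4 + 1) + 4 = 1028; 1028−1 = 1027
i=2: 1027 = 4^(4 + 1) + 3 (b=4); 4→5: 5^(5 + 1) + 3 = 15628; 15628−1 = 15627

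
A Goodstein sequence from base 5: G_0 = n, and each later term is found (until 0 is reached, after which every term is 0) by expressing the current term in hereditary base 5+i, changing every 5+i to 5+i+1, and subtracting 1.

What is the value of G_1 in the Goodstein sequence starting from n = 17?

19

17 —HB5→ 3·5 + 2 —bump→ 3·6 + 2 = 20 —(−1)→ 19
19 —HB6→ 3·6 + 1 —bump→ 3·7 + 1 = 22 —(−1)→ 21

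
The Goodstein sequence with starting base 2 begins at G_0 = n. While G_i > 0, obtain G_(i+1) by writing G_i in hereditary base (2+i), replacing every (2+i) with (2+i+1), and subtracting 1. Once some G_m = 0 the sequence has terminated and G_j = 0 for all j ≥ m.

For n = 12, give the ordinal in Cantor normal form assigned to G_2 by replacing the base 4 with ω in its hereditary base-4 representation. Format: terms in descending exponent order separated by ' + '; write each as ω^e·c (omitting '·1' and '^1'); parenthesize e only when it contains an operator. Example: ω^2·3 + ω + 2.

base 2: 12 = 2^(2 + 1) + 2^2; at 3: 3^(3 + 1) + 3^3 = 108; next = 107
base 3: 107 = 3^(3 + 1) + 2·3^2 + 2·3 + 2; at 4: 4^(4 + 1) + 2·4^2 + 2·4 + 2 = 1066; next = 1065

ω^(ω + 1) + ω^2·2 + ω·2 + 1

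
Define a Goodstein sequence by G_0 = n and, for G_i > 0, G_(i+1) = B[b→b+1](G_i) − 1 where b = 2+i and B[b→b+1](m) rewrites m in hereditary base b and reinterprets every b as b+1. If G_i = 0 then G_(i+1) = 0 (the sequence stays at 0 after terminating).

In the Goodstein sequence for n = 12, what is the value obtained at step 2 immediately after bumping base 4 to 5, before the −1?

G_0=12  [base 2] 2^(2 + 1) + 2^2  →[2↦3]→  3^(3 + 1) + 3^3 = 108  −1 ⇒ G_1=107
G_1=107  [base 3] 3^(3 + 1) + 2·3^2 + 2·3 + 2  →[3↦4]→  4^(4 + 1) + 2·4^2 + 2·4 + 2 = 1066  −1 ⇒ G_2=1065
G_2=1065  [base 4] 4^(4 + 1) + 2·4^2 + 2·4 + 1  →[4↦5]→  5^(5 + 1) + 2·5^2 + 2·5 + 1 = 15686  −1 ⇒ G_3=15685

15686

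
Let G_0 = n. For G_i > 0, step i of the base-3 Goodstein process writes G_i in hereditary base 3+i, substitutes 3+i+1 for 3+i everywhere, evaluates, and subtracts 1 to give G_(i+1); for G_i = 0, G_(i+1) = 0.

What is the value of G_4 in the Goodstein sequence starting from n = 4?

base 3: 4 = 3 + 1; at 4: 4 + 1 = 5; next = 4
base 4: 4 = 4; at 5: 5 = 5; next = 4
base 5: 4 = 4; at 6: 4 = 4; next = 3
base 6: 3 = 3; at 7: 3 = 3; next = 2
base 7: 2 = 2; at 8: 2 = 2; next = 1

2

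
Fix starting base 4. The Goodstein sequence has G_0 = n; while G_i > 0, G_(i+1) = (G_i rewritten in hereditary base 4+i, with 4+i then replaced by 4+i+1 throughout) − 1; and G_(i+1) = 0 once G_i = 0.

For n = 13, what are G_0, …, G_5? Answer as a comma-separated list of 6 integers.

step 0: 13 = 3·4 + 1; sub 5 for 4: 3·5 + 1; = 16; G_1 = 16−1 = 15
step 1: 15 = 3·5; sub 6 for 5: 3·6; = 18; G_2 = 18−1 = 17
step 2: 17 = 2·6 + 5; sub 7 for 6: 2·7 + 5; = 19; G_3 = 19−1 = 18
step 3: 18 = 2·7 + 4; sub 8 for 7: 2·8 + 4; = 20; G_4 = 20−1 = 19
step 4: 19 = 2·8 + 3; sub 9 for 8: 2·9 + 3; = 21; G_5 = 21−1 = 20

13, 15, 17, 18, 19, 20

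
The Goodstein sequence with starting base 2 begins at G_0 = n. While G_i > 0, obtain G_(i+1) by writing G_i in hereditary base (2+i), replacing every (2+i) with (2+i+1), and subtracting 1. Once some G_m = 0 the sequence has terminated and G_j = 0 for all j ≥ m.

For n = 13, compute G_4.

280711

base 2: 13 = 2^(2 + 1) + 2^2 + 1; at 3: 3^(3 + 1) + 3^3 + 1 = 109; next = 108
base 3: 108 = 3^(3 + 1) + 3^3; at 4: 4^(4 + 1) + 4^4 = 1280; next = 1279
base 4: 1279 = 4^(4 + 1) + 3·4^3 + 3·4^2 + 3·4 + 3; at 5: 5^(5 + 1) + 3·5^3 + 3·5^2 + 3·5 + 3 = 16093; next = 16092
base 5: 16092 = 5^(5 + 1) + 3·5^3 + 3·5^2 + 3·5 + 2; at 6: 6^(6 + 1) + 3·6^3 + 3·6^2 + 3·6 + 2 = 280712; next = 280711
base 6: 280711 = 6^(6 + 1) + 3·6^3 + 3·6^2 + 3·6 + 1; at 7: 7^(7 + 1) + 3·7^3 + 3·7^2 + 3·7 + 1 = 5765999; next = 5765998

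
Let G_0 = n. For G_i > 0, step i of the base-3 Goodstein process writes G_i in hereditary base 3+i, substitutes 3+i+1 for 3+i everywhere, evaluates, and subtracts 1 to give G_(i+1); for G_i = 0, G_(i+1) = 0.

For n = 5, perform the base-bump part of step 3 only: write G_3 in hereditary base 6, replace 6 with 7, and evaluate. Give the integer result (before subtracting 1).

5

base 3: 5 = 3 + 2; at 4: 4 + 2 = 6; next = 5
base 4: 5 = 4 + 1; at 5: 5 + 1 = 6; next = 5
base 5: 5 = 5; at 6: 6 = 6; next = 5
base 6: 5 = 5; at 7: 5 = 5; next = 4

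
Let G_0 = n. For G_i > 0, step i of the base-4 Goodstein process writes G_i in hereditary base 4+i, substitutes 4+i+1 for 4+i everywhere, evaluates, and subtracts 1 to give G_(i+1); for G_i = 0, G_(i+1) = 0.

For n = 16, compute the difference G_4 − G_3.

3

[0] 16 ≡ 4^2 (base 4). Lift 5: 25. −1: 24.
[1] 24 ≡ 4·5 + 4 (base 5). Lift 6: 28. −1: 27.
[2] 27 ≡ 4·6 + 3 (base 6). Lift 7: 31. −1: 30.
[3] 30 ≡ 4·7 + 2 (base 7). Lift 8: 34. −1: 33.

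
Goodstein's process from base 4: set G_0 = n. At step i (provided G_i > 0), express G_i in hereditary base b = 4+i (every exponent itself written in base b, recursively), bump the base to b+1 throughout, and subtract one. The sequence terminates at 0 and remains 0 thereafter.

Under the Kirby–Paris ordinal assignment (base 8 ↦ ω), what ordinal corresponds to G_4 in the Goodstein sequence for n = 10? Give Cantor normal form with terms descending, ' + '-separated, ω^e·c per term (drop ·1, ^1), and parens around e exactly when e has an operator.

i=0: 10 = 2·4 + 2 (b=4); 4→5: 2·5 + 2 = 12; 12−1 = 11
i=1: 11 = 2·5 + 1 (b=5); 5→6: 2·6 + 1 = 13; 13−1 = 12
i=2: 12 = 2·6 (b=6); 6→7: 2·7 = 14; 14−1 = 13
i=3: 13 = 7 + 6 (b=7); 7→8: 8 + 6 = 14; 14−1 = 13
i=4: 13 = 8 + 5 (b=8); 8→9: 9 + 5 = 14; 14−1 = 13

ω + 5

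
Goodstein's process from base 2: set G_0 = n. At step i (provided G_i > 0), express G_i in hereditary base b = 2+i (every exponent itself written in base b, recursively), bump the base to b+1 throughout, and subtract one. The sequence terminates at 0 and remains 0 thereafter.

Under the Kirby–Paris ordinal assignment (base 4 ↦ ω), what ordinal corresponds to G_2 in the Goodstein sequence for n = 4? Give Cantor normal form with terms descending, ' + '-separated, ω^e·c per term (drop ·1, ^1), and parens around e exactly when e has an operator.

ω^2·2 + ω·2 + 1

G_0=4  [base 2] 2^2  →[2↦3]→  3^3 = 27  −1 ⇒ G_1=26
G_1=26  [base 3] 2·3^2 + 2·3 + 2  →[3↦4]→  2·4^2 + 2·4 + 2 = 42  −1 ⇒ G_2=41
G_2=41  [base 4] 2·4^2 + 2·4 + 1  →[4↦5]→  2·5^2 + 2·5 + 1 = 61  −1 ⇒ G_3=60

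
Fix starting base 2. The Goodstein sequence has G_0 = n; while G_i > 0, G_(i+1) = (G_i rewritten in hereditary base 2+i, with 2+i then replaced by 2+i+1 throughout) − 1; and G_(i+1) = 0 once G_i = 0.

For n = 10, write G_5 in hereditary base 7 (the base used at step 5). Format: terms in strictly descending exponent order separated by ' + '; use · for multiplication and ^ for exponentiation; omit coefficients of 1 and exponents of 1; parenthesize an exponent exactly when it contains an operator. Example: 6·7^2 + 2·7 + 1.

5·7^7 + 5·7^5 + 5·7^4 + 5·7^3 + 5·7^2 + 5·7 + 4

step 0: 10 = 2^(2 + 1) + 2; sub 3 for 2: 3^(3 + 1) + 3; = 84; G_1 = 84−1 = 83
step 1: 83 = 3^(3 + 1) + 2; sub 4 for 3: 4^(4 + 1) + 2; = 1026; G_2 = 1026−1 = 1025
step 2: 1025 = 4^(4 + 1) + 1; sub 5 for 4: 5^(5 + 1) + 1; = 15626; G_3 = 15626−1 = 15625
step 3: 15625 = 5^(5 + 1); sub 6 for 5: 6^(6 + 1); = 279936; G_4 = 279936−1 = 279935
step 4: 279935 = 5·6^6 + 5·6^5 + 5·6^4 + 5·6^3 + 5·6^2 + 5·6 + 5; sub 7 for 6: 5·7^7 + 5·7^5 + 5·7^4 + 5·7^3 + 5·7^2 + 5·7 + 5; = 4215755; G_5 = 4215755−1 = 4215754
step 5: 4215754 = 5·7^7 + 5·7^5 + 5·7^4 + 5·7^3 + 5·7^2 + 5·7 + 4; sub 8 for 7: 5·8^8 + 5·8^5 + 5·8^4 + 5·8^3 + 5·8^2 + 5·8 + 4; = 84073324; G_6 = 84073324−1 = 84073323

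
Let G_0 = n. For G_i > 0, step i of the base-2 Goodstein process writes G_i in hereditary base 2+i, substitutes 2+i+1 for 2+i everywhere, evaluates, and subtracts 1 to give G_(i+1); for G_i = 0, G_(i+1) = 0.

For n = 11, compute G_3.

(0) 11|_2 = 2^(2 + 1) + 2 + 1 ↦ 3^(3 + 1) + 3 + 1|_3 = 85 ⇒ 84
(1) 84|_3 = 3^(3 + 1) + 3 ↦ 4^(4 + 1) + 4|_4 = 1028 ⇒ 1027
(2) 1027|_4 = 4^(4 + 1) + 3 ↦ 5^(5 + 1) + 3|_5 = 15628 ⇒ 15627
(3) 15627|_5 = 5^(5 + 1) + 2 ↦ 6^(6 + 1) + 2|_6 = 279938 ⇒ 279937

15627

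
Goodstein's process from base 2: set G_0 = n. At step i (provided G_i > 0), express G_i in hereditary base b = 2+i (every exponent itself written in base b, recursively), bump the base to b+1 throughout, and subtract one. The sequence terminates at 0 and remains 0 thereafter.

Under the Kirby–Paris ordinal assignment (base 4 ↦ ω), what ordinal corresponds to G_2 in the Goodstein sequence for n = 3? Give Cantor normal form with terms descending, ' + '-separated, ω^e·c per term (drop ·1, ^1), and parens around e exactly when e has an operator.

3

G_0=3  [base 2] 2 + 1  →[2↦3]→  3 + 1 = 4  −1 ⇒ G_1=3
G_1=3  [base 3] 3  →[3↦4]→  4 = 4  −1 ⇒ G_2=3
G_2=3  [base 4] 3  →[4↦5]→  3 = 3  −1 ⇒ G_3=2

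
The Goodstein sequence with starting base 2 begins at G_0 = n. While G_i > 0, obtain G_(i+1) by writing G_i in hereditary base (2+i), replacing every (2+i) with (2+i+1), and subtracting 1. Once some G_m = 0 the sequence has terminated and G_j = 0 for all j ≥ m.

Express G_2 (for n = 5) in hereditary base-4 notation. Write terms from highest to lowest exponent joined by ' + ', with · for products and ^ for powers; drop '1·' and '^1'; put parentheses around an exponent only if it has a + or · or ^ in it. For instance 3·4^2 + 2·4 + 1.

base 2: 5 = 2^2 + 1; at 3: 3^3 + 1 = 28; next = 27
base 3: 27 = 3^3; at 4: 4^4 = 256; next = 255

3·4^3 + 3·4^2 + 3·4 + 3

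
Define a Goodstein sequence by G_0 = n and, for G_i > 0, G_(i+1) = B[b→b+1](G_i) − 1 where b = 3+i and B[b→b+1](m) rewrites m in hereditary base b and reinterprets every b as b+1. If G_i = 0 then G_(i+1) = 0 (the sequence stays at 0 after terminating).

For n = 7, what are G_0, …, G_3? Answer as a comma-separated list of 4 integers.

[0] 7 ≡ 2·3 + 1 (base 3). Lift 4: 9. −1: 8.
[1] 8 ≡ 2·4 (base 4). Lift 5: 10. −1: 9.
[2] 9 ≡ 5 + 4 (base 5). Lift 6: 10. −1: 9.

7, 8, 9, 9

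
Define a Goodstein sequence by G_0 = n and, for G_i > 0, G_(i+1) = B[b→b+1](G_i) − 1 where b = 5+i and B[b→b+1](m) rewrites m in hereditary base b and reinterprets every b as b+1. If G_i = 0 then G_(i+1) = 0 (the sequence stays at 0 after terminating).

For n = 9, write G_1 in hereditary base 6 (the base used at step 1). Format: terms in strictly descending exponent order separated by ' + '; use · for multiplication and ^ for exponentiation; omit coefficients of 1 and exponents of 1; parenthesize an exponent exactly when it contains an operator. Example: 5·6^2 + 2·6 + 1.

6 + 3

G_0 = 9. HB_5(9) = 5 + 4. Bump = 10. G_1 = 9.
G_1 = 9. HB_6(9) = 6 + 3. Bump = 10. G_2 = 9.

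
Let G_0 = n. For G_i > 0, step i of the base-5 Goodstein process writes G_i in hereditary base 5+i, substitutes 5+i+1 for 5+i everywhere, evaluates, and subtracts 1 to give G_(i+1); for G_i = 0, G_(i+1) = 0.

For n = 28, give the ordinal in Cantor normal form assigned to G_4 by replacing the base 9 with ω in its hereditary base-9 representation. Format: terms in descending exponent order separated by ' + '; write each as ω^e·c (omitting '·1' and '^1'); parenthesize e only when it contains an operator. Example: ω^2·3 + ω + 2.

ω·8 + 8

G_0 = 28. HB_5(28) = 5^2 + 3. Bump = 39. G_1 = 38.
G_1 = 38. HB_6(38) = 6^2 + 2. Bump = 51. G_2 = 50.
G_2 = 50. HB_7(50) = 7^2 + 1. Bump = 65. G_3 = 64.
G_3 = 64. HB_8(64) = 8^2. Bump = 81. G_4 = 80.
G_4 = 80. HB_9(80) = 8·9 + 8. Bump = 88. G_5 = 87.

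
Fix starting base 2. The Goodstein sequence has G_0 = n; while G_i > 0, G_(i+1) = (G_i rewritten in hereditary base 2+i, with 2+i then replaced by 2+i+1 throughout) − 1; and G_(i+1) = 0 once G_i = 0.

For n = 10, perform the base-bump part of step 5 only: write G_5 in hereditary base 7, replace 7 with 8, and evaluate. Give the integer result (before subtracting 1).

G_0=10  [base 2] 2^(2 + 1) + 2  →[2↦3]→  3^(3 + 1) + 3 = 84  −1 ⇒ G_1=83
G_1=83  [base 3] 3^(3 + 1) + 2  →[3↦4]→  4^(4 + 1) + 2 = 1026  −1 ⇒ G_2=1025
G_2=1025  [base 4] 4^(4 + 1) + 1  →[4↦5]→  5^(5 + 1) + 1 = 15626  −1 ⇒ G_3=15625
G_3=15625  [base 5] 5^(5 + 1)  →[5↦6]→  6^(6 + 1) = 279936  −1 ⇒ G_4=279935
G_4=279935  [base 6] 5·6^6 + 5·6^5 + 5·6^4 + 5·6^3 + 5·6^2 + 5·6 + 5  →[6↦7]→  5·7^7 + 5·7^5 + 5·7^4 + 5·7^3 + 5·7^2 + 5·7 + 5 = 4215755  −1 ⇒ G_5=4215754

84073324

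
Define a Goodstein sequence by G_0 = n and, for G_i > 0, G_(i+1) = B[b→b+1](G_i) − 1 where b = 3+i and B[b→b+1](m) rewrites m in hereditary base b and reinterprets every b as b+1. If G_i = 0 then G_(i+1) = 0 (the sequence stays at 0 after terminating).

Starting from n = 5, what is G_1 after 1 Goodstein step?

5 —HB3→ 3 + 2 —bump→ 4 + 2 = 6 —(−1)→ 5
5 —HB4→ 4 + 1 —bump→ 5 + 1 = 6 —(−1)→ 5

5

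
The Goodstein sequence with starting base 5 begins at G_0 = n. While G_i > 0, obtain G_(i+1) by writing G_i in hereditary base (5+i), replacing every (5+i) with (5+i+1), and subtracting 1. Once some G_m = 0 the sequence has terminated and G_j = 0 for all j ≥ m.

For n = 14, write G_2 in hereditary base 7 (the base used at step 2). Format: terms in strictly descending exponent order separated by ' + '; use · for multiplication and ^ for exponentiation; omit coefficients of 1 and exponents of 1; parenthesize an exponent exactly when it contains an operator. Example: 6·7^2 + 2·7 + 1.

[0] 14 ≡ 2·5 + 4 (base 5). Lift 6: 16. −1: 15.
[1] 15 ≡ 2·6 + 3 (base 6). Lift 7: 17. −1: 16.
[2] 16 ≡ 2·7 + 2 (base 7). Lift 8: 18. −1: 17.

2·7 + 2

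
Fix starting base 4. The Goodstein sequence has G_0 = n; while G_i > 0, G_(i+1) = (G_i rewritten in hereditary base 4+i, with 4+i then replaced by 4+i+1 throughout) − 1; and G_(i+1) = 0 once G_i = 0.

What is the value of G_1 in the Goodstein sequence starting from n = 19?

[0] 19 ≡ 4^2 + 3 (base 4). Lift 5: 28. −1: 27.
[1] 27 ≡ 5^2 + 2 (base 5). Lift 6: 38. −1: 37.

27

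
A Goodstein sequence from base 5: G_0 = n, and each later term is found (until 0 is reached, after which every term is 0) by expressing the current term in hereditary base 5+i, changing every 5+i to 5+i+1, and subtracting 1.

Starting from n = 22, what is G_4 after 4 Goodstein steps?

G_0 = 22. HB_5(22) = 4·5 + 2. Bump = 26. G_1 = 25.
G_1 = 25. HB_6(25) = 4·6 + 1. Bump = 29. G_2 = 28.
G_2 = 28. HB_7(28) = 4·7. Bump = 32. G_3 = 31.
G_3 = 31. HB_8(31) = 3·8 + 7. Bump = 34. G_4 = 33.
G_4 = 33. HB_9(33) = 3·9 + 6. Bump = 36. G_5 = 35.

33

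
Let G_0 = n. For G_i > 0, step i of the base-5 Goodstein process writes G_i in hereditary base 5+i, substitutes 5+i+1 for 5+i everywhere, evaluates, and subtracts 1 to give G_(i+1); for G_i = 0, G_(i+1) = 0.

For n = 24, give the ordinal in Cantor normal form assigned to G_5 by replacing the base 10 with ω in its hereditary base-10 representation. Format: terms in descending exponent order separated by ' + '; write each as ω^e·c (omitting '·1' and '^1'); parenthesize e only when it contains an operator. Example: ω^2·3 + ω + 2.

ω·3 + 9

base 5: 24 = 4·5 + 4; at 6: 4·6 + 4 = 28; next = 27
base 6: 27 = 4·6 + 3; at 7: 4·7 + 3 = 31; next = 30
base 7: 30 = 4·7 + 2; at 8: 4·8 + 2 = 34; next = 33
base 8: 33 = 4·8 + 1; at 9: 4·9 + 1 = 37; next = 36
base 9: 36 = 4·9; at 10: 4·10 = 40; next = 39
base 10: 39 = 3·10 + 9; at 11: 3·11 + 9 = 42; next = 41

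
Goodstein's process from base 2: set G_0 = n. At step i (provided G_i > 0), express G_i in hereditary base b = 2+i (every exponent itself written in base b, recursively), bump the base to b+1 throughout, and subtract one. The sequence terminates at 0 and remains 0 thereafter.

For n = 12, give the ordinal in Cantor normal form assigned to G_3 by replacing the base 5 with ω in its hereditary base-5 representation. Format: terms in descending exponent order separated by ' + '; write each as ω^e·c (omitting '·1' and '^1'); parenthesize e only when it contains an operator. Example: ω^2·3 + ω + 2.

(0) 12|_2 = 2^(2 + 1) + 2^2 ↦ 3^(3 + 1) + 3^3|_3 = 108 ⇒ 107
(1) 107|_3 = 3^(3 + 1) + 2·3^2 + 2·3 + 2 ↦ 4^(4 + 1) + 2·4^2 + 2·4 + 2|_4 = 1066 ⇒ 1065
(2) 1065|_4 = 4^(4 + 1) + 2·4^2 + 2·4 + 1 ↦ 5^(5 + 1) + 2·5^2 + 2·5 + 1|_5 = 15686 ⇒ 15685
(3) 15685|_5 = 5^(5 + 1) + 2·5^2 + 2·5 ↦ 6^(6 + 1) + 2·6^2 + 2·6|_6 = 280020 ⇒ 280019

ω^(ω + 1) + ω^2·2 + ω·2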